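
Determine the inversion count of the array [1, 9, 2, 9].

Finding inversions in [1, 9, 2, 9]:

(1, 2): arr[1]=9 > arr[2]=2

Total inversions: 1

The array has 1 inversion(s): (1,2). Each pair (i,j) satisfies i < j and arr[i] > arr[j].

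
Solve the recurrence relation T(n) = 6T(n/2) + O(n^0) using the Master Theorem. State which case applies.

Master Theorem for T(n) = 6T(n/2) + O(n^0):

a = 6, b = 2, c = 0
log_b(a) = log_2(6) = 2.5850

Case 1: c = 0 < log_2(6) = 2.5850
T(n) = O(n^(log_2 6))

For T(n) = 6T(n/2) + O(n^0): log_2(6) = 2.5850. This is Case 1 of the Master Theorem (c < log_b(a), work dominated by leaves), giving O(n^(log_2 6)).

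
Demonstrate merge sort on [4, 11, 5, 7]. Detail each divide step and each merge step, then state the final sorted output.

Merge sort trace:

Split: [4, 11, 5, 7] -> [4, 11] and [5, 7]
  Split: [4, 11] -> [4] and [11]
  Merge: [4] + [11] -> [4, 11]
  Split: [5, 7] -> [5] and [7]
  Merge: [5] + [7] -> [5, 7]
Merge: [4, 11] + [5, 7] -> [4, 5, 7, 11]

Final sorted array: [4, 5, 7, 11]

The merge sort proceeds by recursively splitting the array and merging sorted halves.
After all merges, the sorted array is [4, 5, 7, 11].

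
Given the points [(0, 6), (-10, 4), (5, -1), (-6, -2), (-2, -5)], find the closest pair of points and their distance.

Computing all pairwise distances among 5 points:

d((0, 6), (-10, 4)) = 10.198
d((0, 6), (5, -1)) = 8.6023
d((0, 6), (-6, -2)) = 10.0
d((0, 6), (-2, -5)) = 11.1803
d((-10, 4), (5, -1)) = 15.8114
d((-10, 4), (-6, -2)) = 7.2111
d((-10, 4), (-2, -5)) = 12.0416
d((5, -1), (-6, -2)) = 11.0454
d((5, -1), (-2, -5)) = 8.0623
d((-6, -2), (-2, -5)) = 5.0 <-- minimum

Closest pair: (-6, -2) and (-2, -5) with distance 5.0

The closest pair is (-6, -2) and (-2, -5) with Euclidean distance 5.0. For 5 points, brute-force pairwise comparison is shown above. For large n, the divide-and-conquer algorithm (sort by x, recurse on halves, check the dividing strip) achieves O(n log n).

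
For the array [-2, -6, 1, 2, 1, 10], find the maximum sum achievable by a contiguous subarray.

Using Kadane's algorithm on [-2, -6, 1, 2, 1, 10]:

Scanning through the array:
Position 1 (value -6): max_ending_here = -6, max_so_far = -2
Position 2 (value 1): max_ending_here = 1, max_so_far = 1
Position 3 (value 2): max_ending_here = 3, max_so_far = 3
Position 4 (value 1): max_ending_here = 4, max_so_far = 4
Position 5 (value 10): max_ending_here = 14, max_so_far = 14

Maximum subarray: [1, 2, 1, 10]
Maximum sum: 14

The maximum subarray is [1, 2, 1, 10] with sum 14. This subarray runs from index 2 to index 5.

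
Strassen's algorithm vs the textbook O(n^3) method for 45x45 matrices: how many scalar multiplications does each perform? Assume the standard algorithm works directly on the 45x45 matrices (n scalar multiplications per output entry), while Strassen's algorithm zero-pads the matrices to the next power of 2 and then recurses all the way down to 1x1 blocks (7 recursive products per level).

Matrix multiplication for 45x45 matrices:

Strassen's algorithm requires power-of-2 dimensions. Pad 45x45 to 64x64 (next power of 2).

Standard algorithm: 45^3 = 91125 multiplications
Strassen's algorithm: 7^(log2(64)) = 7^6 = 117649 multiplications
Difference: 91125 - 117649 = -26524 (Strassen uses MORE here due to padding overhead — for small or just-over-power-of-2 n, padding can outweigh the per-level savings)

Standard: 91125 multiplications (45^3). Strassen: 117649 multiplications (7^6, after padding to 64x64). Strassen reduces 8 recursive multiplications to 7 at each level.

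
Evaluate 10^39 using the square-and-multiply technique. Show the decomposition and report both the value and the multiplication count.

Computing 10^39 by squaring (build up from 10^1; each line after the first costs one multiplication):

10^1 = 10
10^2 = (10^1)^2 = 10^2 = 100
10^4 = (10^2)^2 = 100^2 = 10000
10^8 = (10^4)^2 = 10000^2 = 100000000
10^9 = 10 * 10^8 = 10 * 100000000 = 1000000000
10^18 = (10^9)^2 = 1000000000^2 = 1000000000000000000
10^19 = 10 * 10^18 = 10 * 1000000000000000000 = 10000000000000000000
10^38 = (10^19)^2 = 10000000000000000000^2 = 100000000000000000000000000000000000000
10^39 = 10 * 10^38 = 10 * 100000000000000000000000000000000000000 = 1000000000000000000000000000000000000000

Result: 1000000000000000000000000000000000000000
Multiplications needed: 8 (8 lines after 10^1)

10^39 = 1000000000000000000000000000000000000000. Using exponentiation by squaring, this requires 8 multiplications. The key idea: if the exponent is even, square the half-power; if odd, multiply by the base once.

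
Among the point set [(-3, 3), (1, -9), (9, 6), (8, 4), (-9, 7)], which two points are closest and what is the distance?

Computing all pairwise distances among 5 points:

d((-3, 3), (1, -9)) = 12.6491
d((-3, 3), (9, 6)) = 12.3693
d((-3, 3), (8, 4)) = 11.0454
d((-3, 3), (-9, 7)) = 7.2111
d((1, -9), (9, 6)) = 17.0
d((1, -9), (8, 4)) = 14.7648
d((1, -9), (-9, 7)) = 18.868
d((9, 6), (8, 4)) = 2.2361 <-- minimum
d((9, 6), (-9, 7)) = 18.0278
d((8, 4), (-9, 7)) = 17.2627

Closest pair: (9, 6) and (8, 4) with distance 2.2361

The closest pair is (9, 6) and (8, 4) with Euclidean distance 2.2361. For 5 points, brute-force pairwise comparison is shown above. For large n, the divide-and-conquer algorithm (sort by x, recurse on halves, check the dividing strip) achieves O(n log n).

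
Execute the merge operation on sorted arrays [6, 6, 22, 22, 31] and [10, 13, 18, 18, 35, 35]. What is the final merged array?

Merging process:

Compare 6 vs 10: take 6 from left. Merged: [6]
Compare 6 vs 10: take 6 from left. Merged: [6, 6]
Compare 22 vs 10: take 10 from right. Merged: [6, 6, 10]
Compare 22 vs 13: take 13 from right. Merged: [6, 6, 10, 13]
Compare 22 vs 18: take 18 from right. Merged: [6, 6, 10, 13, 18]
Compare 22 vs 18: take 18 from right. Merged: [6, 6, 10, 13, 18, 18]
Compare 22 vs 35: take 22 from left. Merged: [6, 6, 10, 13, 18, 18, 22]
Compare 22 vs 35: take 22 from left. Merged: [6, 6, 10, 13, 18, 18, 22, 22]
Compare 31 vs 35: take 31 from left. Merged: [6, 6, 10, 13, 18, 18, 22, 22, 31]
Append remaining from right: [35, 35]. Merged: [6, 6, 10, 13, 18, 18, 22, 22, 31, 35, 35]

Final merged array: [6, 6, 10, 13, 18, 18, 22, 22, 31, 35, 35]
Total comparisons: 9

The merged array is [6, 6, 10, 13, 18, 18, 22, 22, 31, 35, 35], requiring 9 comparisons. The merge step runs in O(n) time where n is the total number of elements.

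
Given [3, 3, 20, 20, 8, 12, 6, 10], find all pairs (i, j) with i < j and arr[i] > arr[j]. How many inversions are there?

Finding inversions in [3, 3, 20, 20, 8, 12, 6, 10]:

(2, 4): arr[2]=20 > arr[4]=8
(2, 5): arr[2]=20 > arr[5]=12
(2, 6): arr[2]=20 > arr[6]=6
(2, 7): arr[2]=20 > arr[7]=10
(3, 4): arr[3]=20 > arr[4]=8
(3, 5): arr[3]=20 > arr[5]=12
(3, 6): arr[3]=20 > arr[6]=6
(3, 7): arr[3]=20 > arr[7]=10
(4, 6): arr[4]=8 > arr[6]=6
(5, 6): arr[5]=12 > arr[6]=6
(5, 7): arr[5]=12 > arr[7]=10

Total inversions: 11

The array has 11 inversion(s): (2,4), (2,5), (2,6), (2,7), (3,4), (3,5), (3,6), (3,7), (4,6), (5,6), (5,7). Each pair (i,j) satisfies i < j and arr[i] > arr[j].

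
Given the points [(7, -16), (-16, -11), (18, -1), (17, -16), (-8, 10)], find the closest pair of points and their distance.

Computing all pairwise distances among 5 points:

d((7, -16), (-16, -11)) = 23.5372
d((7, -16), (18, -1)) = 18.6011
d((7, -16), (17, -16)) = 10.0 <-- minimum
d((7, -16), (-8, 10)) = 30.0167
d((-16, -11), (18, -1)) = 35.4401
d((-16, -11), (17, -16)) = 33.3766
d((-16, -11), (-8, 10)) = 22.4722
d((18, -1), (17, -16)) = 15.0333
d((18, -1), (-8, 10)) = 28.2312
d((17, -16), (-8, 10)) = 36.0694

Closest pair: (7, -16) and (17, -16) with distance 10.0

The closest pair is (7, -16) and (17, -16) with Euclidean distance 10.0. For 5 points, brute-force pairwise comparison is shown above. For large n, the divide-and-conquer algorithm (sort by x, recurse on halves, check the dividing strip) achieves O(n log n).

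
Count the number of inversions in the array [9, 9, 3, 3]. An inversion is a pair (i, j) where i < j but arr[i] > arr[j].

Finding inversions in [9, 9, 3, 3]:

(0, 2): arr[0]=9 > arr[2]=3
(0, 3): arr[0]=9 > arr[3]=3
(1, 2): arr[1]=9 > arr[2]=3
(1, 3): arr[1]=9 > arr[3]=3

Total inversions: 4

The array has 4 inversion(s): (0,2), (0,3), (1,2), (1,3). Each pair (i,j) satisfies i < j and arr[i] > arr[j].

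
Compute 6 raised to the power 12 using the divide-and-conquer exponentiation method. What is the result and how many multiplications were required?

Computing 6^12 by squaring (build up from 6^1; each line after the first costs one multiplication):

6^1 = 6
6^2 = (6^1)^2 = 6^2 = 36
6^3 = 6 * 6^2 = 6 * 36 = 216
6^6 = (6^3)^2 = 216^2 = 46656
6^12 = (6^6)^2 = 46656^2 = 2176782336

Result: 2176782336
Multiplications needed: 4 (4 lines after 6^1)

6^12 = 2176782336. Using exponentiation by squaring, this requires 4 multiplications. The key idea: if the exponent is even, square the half-power; if odd, multiply by the base once.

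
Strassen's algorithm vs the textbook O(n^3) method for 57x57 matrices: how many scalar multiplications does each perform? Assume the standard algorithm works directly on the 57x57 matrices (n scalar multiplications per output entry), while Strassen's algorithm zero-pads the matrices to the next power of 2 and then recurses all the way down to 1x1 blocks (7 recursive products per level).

Matrix multiplication for 57x57 matrices:

Strassen's algorithm requires power-of-2 dimensions. Pad 57x57 to 64x64 (next power of 2).

Standard algorithm: 57^3 = 185193 multiplications
Strassen's algorithm: 7^(log2(64)) = 7^6 = 117649 multiplications
Savings: 185193 - 117649 = 67544 multiplications

Standard: 185193 multiplications (57^3). Strassen: 117649 multiplications (7^6, after padding to 64x64). Strassen reduces 8 recursive multiplications to 7 at each level.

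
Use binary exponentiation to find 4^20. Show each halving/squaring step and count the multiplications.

Computing 4^20 by squaring (build up from 4^1; each line after the first costs one multiplication):

4^1 = 4
4^2 = (4^1)^2 = 4^2 = 16
4^4 = (4^2)^2 = 16^2 = 256
4^5 = 4 * 4^4 = 4 * 256 = 1024
4^10 = (4^5)^2 = 1024^2 = 1048576
4^20 = (4^10)^2 = 1048576^2 = 1099511627776

Result: 1099511627776
Multiplications needed: 5 (5 lines after 4^1)

4^20 = 1099511627776. Using exponentiation by squaring, this requires 5 multiplications. The key idea: if the exponent is even, square the half-power; if odd, multiply by the base once.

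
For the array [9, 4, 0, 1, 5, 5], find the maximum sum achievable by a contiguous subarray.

Using Kadane's algorithm on [9, 4, 0, 1, 5, 5]:

Scanning through the array:
Position 1 (value 4): max_ending_here = 13, max_so_far = 13
Position 2 (value 0): max_ending_here = 13, max_so_far = 13
Position 3 (value 1): max_ending_here = 14, max_so_far = 14
Position 4 (value 5): max_ending_here = 19, max_so_far = 19
Position 5 (value 5): max_ending_here = 24, max_so_far = 24

Maximum subarray: [9, 4, 0, 1, 5, 5]
Maximum sum: 24

The maximum subarray is [9, 4, 0, 1, 5, 5] with sum 24. This subarray runs from index 0 to index 5.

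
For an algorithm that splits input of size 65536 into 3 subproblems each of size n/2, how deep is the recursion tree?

For divide and conquer with division factor 2:

Problem sizes at each level:
Level 0: 65536
Level 1: 32768
Level 2: 16384
Level 3: 8192
Level 4: 4096
Level 5: 2048
Level 6: 1024
Level 7: 512
Level 8: 256
Level 9: 128
Level 10: 64
Level 11: 32
Level 12: 16
Level 13: 8
Level 14: 4
Level 15: 2
Level 16: 1

The root is level 0 and the size-1 base case is level 16 (the tree spans levels 0 through 16, i.e. 17 levels counting the root), so the depth is the number of divisions: log_2(65536) = 16

The recursion tree depth is log_2(65536) = 16. At each level, the problem size is divided by 2, so it takes 16 divisions to reduce to a base case of size 1. The algorithm makes 3 recursive calls at each level.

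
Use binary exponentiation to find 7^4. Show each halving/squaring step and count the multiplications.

Computing 7^4 by squaring (build up from 7^1; each line after the first costs one multiplication):

7^1 = 7
7^2 = (7^1)^2 = 7^2 = 49
7^4 = (7^2)^2 = 49^2 = 2401

Result: 2401
Multiplications needed: 2 (2 lines after 7^1)

7^4 = 2401. Using exponentiation by squaring, this requires 2 multiplications. The key idea: if the exponent is even, square the half-power; if odd, multiply by the base once.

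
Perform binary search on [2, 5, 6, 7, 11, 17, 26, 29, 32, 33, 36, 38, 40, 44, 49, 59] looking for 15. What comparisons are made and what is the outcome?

Binary search for 15 in [2, 5, 6, 7, 11, 17, 26, 29, 32, 33, 36, 38, 40, 44, 49, 59]:

lo=0, hi=15, mid=7, arr[mid]=29 -> 29 > 15, search left half
lo=0, hi=6, mid=3, arr[mid]=7 -> 7 < 15, search right half
lo=4, hi=6, mid=5, arr[mid]=17 -> 17 > 15, search left half
lo=4, hi=4, mid=4, arr[mid]=11 -> 11 < 15, search right half
lo=5 > hi=4, target 15 not found

Binary search determines that 15 is not in the array after 4 comparisons. The search space was exhausted without finding the target.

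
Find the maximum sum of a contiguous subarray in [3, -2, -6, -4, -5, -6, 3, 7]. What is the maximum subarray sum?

Using Kadane's algorithm on [3, -2, -6, -4, -5, -6, 3, 7]:

Scanning through the array:
Position 1 (value -2): max_ending_here = 1, max_so_far = 3
Position 2 (value -6): max_ending_here = -5, max_so_far = 3
Position 3 (value -4): max_ending_here = -4, max_so_far = 3
Position 4 (value -5): max_ending_here = -5, max_so_far = 3
Position 5 (value -6): max_ending_here = -6, max_so_far = 3
Position 6 (value 3): max_ending_here = 3, max_so_far = 3
Position 7 (value 7): max_ending_here = 10, max_so_far = 10

Maximum subarray: [3, 7]
Maximum sum: 10

The maximum subarray is [3, 7] with sum 10. This subarray runs from index 6 to index 7.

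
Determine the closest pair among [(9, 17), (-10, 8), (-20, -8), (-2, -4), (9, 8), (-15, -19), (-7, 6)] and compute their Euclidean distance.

Computing all pairwise distances among 7 points:

d((9, 17), (-10, 8)) = 21.0238
d((9, 17), (-20, -8)) = 38.2884
d((9, 17), (-2, -4)) = 23.7065
d((9, 17), (9, 8)) = 9.0
d((9, 17), (-15, -19)) = 43.2666
d((9, 17), (-7, 6)) = 19.4165
d((-10, 8), (-20, -8)) = 18.868
d((-10, 8), (-2, -4)) = 14.4222
d((-10, 8), (9, 8)) = 19.0
d((-10, 8), (-15, -19)) = 27.4591
d((-10, 8), (-7, 6)) = 3.6056 <-- minimum
d((-20, -8), (-2, -4)) = 18.4391
d((-20, -8), (9, 8)) = 33.121
d((-20, -8), (-15, -19)) = 12.083
d((-20, -8), (-7, 6)) = 19.105
d((-2, -4), (9, 8)) = 16.2788
d((-2, -4), (-15, -19)) = 19.8494
d((-2, -4), (-7, 6)) = 11.1803
d((9, 8), (-15, -19)) = 36.1248
d((9, 8), (-7, 6)) = 16.1245
d((-15, -19), (-7, 6)) = 26.2488

Closest pair: (-10, 8) and (-7, 6) with distance 3.6056

The closest pair is (-10, 8) and (-7, 6) with Euclidean distance 3.6056. For 7 points, brute-force pairwise comparison is shown above. For large n, the divide-and-conquer algorithm (sort by x, recurse on halves, check the dividing strip) achieves O(n log n).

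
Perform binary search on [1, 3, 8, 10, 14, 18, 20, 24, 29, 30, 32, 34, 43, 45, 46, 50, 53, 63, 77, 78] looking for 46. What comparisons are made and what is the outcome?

Binary search for 46 in [1, 3, 8, 10, 14, 18, 20, 24, 29, 30, 32, 34, 43, 45, 46, 50, 53, 63, 77, 78]:

lo=0, hi=19, mid=9, arr[mid]=30 -> 30 < 46, search right half
lo=10, hi=19, mid=14, arr[mid]=46 -> Found target at index 14!

Binary search finds 46 at index 14 after 2 comparisons. The search repeatedly halves the search space by comparing with the middle element.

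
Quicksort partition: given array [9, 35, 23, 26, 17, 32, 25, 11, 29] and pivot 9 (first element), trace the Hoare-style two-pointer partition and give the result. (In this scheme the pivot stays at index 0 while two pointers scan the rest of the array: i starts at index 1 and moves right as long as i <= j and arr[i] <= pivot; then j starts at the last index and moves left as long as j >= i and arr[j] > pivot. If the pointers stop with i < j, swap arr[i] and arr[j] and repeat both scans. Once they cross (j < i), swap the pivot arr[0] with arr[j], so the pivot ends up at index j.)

Hoare-style two-pointer partition with pivot = 9:

Initial array: [9, 35, 23, 26, 17, 32, 25, 11, 29]

Pointers start at i = 1, j = 8.
i ends at 1, j ends at 0: the pointers have crossed (j < i), so scanning stops.

j = 0, so swapping arr[0] with arr[j] leaves the pivot at position 0: [9, 35, 23, 26, 17, 32, 25, 11, 29]
Pivot position: 0

After partitioning with pivot 9, the array becomes [9, 35, 23, 26, 17, 32, 25, 11, 29]. The pivot is placed at index 0. All elements to the left of the pivot are <= 9, and all elements to the right are > 9.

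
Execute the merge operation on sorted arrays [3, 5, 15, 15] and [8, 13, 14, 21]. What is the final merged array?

Merging process:

Compare 3 vs 8: take 3 from left. Merged: [3]
Compare 5 vs 8: take 5 from left. Merged: [3, 5]
Compare 15 vs 8: take 8 from right. Merged: [3, 5, 8]
Compare 15 vs 13: take 13 from right. Merged: [3, 5, 8, 13]
Compare 15 vs 14: take 14 from right. Merged: [3, 5, 8, 13, 14]
Compare 15 vs 21: take 15 from left. Merged: [3, 5, 8, 13, 14, 15]
Compare 15 vs 21: take 15 from left. Merged: [3, 5, 8, 13, 14, 15, 15]
Append remaining from right: [21]. Merged: [3, 5, 8, 13, 14, 15, 15, 21]

Final merged array: [3, 5, 8, 13, 14, 15, 15, 21]
Total comparisons: 7

The merged array is [3, 5, 8, 13, 14, 15, 15, 21], requiring 7 comparisons. The merge step runs in O(n) time where n is the total number of elements.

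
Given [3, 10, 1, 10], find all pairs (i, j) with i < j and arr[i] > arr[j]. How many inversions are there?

Finding inversions in [3, 10, 1, 10]:

(0, 2): arr[0]=3 > arr[2]=1
(1, 2): arr[1]=10 > arr[2]=1

Total inversions: 2

The array has 2 inversion(s): (0,2), (1,2). Each pair (i,j) satisfies i < j and arr[i] > arr[j].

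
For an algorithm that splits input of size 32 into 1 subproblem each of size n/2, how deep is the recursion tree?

For divide and conquer with division factor 2:

Problem sizes at each level:
Level 0: 32
Level 1: 16
Level 2: 8
Level 3: 4
Level 4: 2
Level 5: 1

The root is level 0 and the size-1 base case is level 5 (the tree spans levels 0 through 5, i.e. 6 levels counting the root), so the depth is the number of divisions: log_2(32) = 5

The recursion tree depth is log_2(32) = 5. At each level, the problem size is divided by 2, so it takes 5 divisions to reduce to a base case of size 1. The algorithm makes 1 recursive call at each level.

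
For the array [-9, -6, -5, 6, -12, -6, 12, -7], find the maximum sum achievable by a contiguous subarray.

Using Kadane's algorithm on [-9, -6, -5, 6, -12, -6, 12, -7]:

Scanning through the array:
Position 1 (value -6): max_ending_here = -6, max_so_far = -6
Position 2 (value -5): max_ending_here = -5, max_so_far = -5
Position 3 (value 6): max_ending_here = 6, max_so_far = 6
Position 4 (value -12): max_ending_here = -6, max_so_far = 6
Position 5 (value -6): max_ending_here = -6, max_so_far = 6
Position 6 (value 12): max_ending_here = 12, max_so_far = 12
Position 7 (value -7): max_ending_here = 5, max_so_far = 12

Maximum subarray: [12]
Maximum sum: 12

The maximum subarray is [12] with sum 12. This subarray runs from index 6 to index 6.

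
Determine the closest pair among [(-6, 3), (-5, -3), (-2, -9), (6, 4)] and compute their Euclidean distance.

Computing all pairwise distances among 4 points:

d((-6, 3), (-5, -3)) = 6.0828 <-- minimum
d((-6, 3), (-2, -9)) = 12.6491
d((-6, 3), (6, 4)) = 12.0416
d((-5, -3), (-2, -9)) = 6.7082
d((-5, -3), (6, 4)) = 13.0384
d((-2, -9), (6, 4)) = 15.2643

Closest pair: (-6, 3) and (-5, -3) with distance 6.0828

The closest pair is (-6, 3) and (-5, -3) with Euclidean distance 6.0828. For 4 points, brute-force pairwise comparison is shown above. For large n, the divide-and-conquer algorithm (sort by x, recurse on halves, check the dividing strip) achieves O(n log n).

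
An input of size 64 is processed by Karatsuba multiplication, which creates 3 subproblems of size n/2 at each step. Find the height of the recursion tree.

For divide and conquer with division factor 2:

Problem sizes at each level:
Level 0: 64
Level 1: 32
Level 2: 16
Level 3: 8
Level 4: 4
Level 5: 2
Level 6: 1

The root is level 0 and the size-1 base case is level 6 (the tree spans levels 0 through 6, i.e. 7 levels counting the root), so the depth is the number of divisions: log_2(64) = 6

The recursion tree depth is log_2(64) = 6. At each level, the problem size is divided by 2, so it takes 6 divisions to reduce to a base case of size 1. The algorithm makes 3 recursive calls at each level.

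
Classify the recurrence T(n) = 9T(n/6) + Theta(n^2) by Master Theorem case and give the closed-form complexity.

Master Theorem for T(n) = 9T(n/6) + O(n^2):

a = 9, b = 6, c = 2
log_b(a) = log_6(9) = 1.2263

Case 3: c = 2 > log_6(9) = 1.2263
T(n) = O(n^2) = O(n^2)

For T(n) = 9T(n/6) + O(n^2): log_6(9) = 1.2263. This is Case 3 of the Master Theorem (c > log_b(a), work dominated by root), giving O(n^2).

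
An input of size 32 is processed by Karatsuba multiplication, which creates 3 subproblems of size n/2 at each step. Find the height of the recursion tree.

For divide and conquer with division factor 2:

Problem sizes at each level:
Level 0: 32
Level 1: 16
Level 2: 8
Level 3: 4
Level 4: 2
Level 5: 1

The root is level 0 and the size-1 base case is level 5 (the tree spans levels 0 through 5, i.e. 6 levels counting the root), so the depth is the number of divisions: log_2(32) = 5

The recursion tree depth is log_2(32) = 5. At each level, the problem size is divided by 2, so it takes 5 divisions to reduce to a base case of size 1. The algorithm makes 3 recursive calls at each level.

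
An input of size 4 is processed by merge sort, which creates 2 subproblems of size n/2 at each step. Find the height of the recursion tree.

For divide and conquer with division factor 2:

Problem sizes at each level:
Level 0: 4
Level 1: 2
Level 2: 1

The root is level 0 and the size-1 base case is level 2 (the tree spans levels 0 through 2, i.e. 3 levels counting the root), so the depth is the number of divisions: log_2(4) = 2

The recursion tree depth is log_2(4) = 2. At each level, the problem size is divided by 2, so it takes 2 divisions to reduce to a base case of size 1. The algorithm makes 2 recursive calls at each level.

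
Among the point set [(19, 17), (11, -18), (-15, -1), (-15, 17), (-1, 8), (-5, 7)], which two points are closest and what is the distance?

Computing all pairwise distances among 6 points:

d((19, 17), (11, -18)) = 35.9026
d((19, 17), (-15, -1)) = 38.4708
d((19, 17), (-15, 17)) = 34.0
d((19, 17), (-1, 8)) = 21.9317
d((19, 17), (-5, 7)) = 26.0
d((11, -18), (-15, -1)) = 31.0644
d((11, -18), (-15, 17)) = 43.6005
d((11, -18), (-1, 8)) = 28.6356
d((11, -18), (-5, 7)) = 29.6816
d((-15, -1), (-15, 17)) = 18.0
d((-15, -1), (-1, 8)) = 16.6433
d((-15, -1), (-5, 7)) = 12.8062
d((-15, 17), (-1, 8)) = 16.6433
d((-15, 17), (-5, 7)) = 14.1421
d((-1, 8), (-5, 7)) = 4.1231 <-- minimum

Closest pair: (-1, 8) and (-5, 7) with distance 4.1231

The closest pair is (-1, 8) and (-5, 7) with Euclidean distance 4.1231. For 6 points, brute-force pairwise comparison is shown above. For large n, the divide-and-conquer algorithm (sort by x, recurse on halves, check the dividing strip) achieves O(n log n).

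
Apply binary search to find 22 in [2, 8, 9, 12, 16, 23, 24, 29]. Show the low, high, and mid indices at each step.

Binary search for 22 in [2, 8, 9, 12, 16, 23, 24, 29]:

lo=0, hi=7, mid=3, arr[mid]=12 -> 12 < 22, search right half
lo=4, hi=7, mid=5, arr[mid]=23 -> 23 > 22, search left half
lo=4, hi=4, mid=4, arr[mid]=16 -> 16 < 22, search right half
lo=5 > hi=4, target 22 not found

Binary search determines that 22 is not in the array after 3 comparisons. The search space was exhausted without finding the target.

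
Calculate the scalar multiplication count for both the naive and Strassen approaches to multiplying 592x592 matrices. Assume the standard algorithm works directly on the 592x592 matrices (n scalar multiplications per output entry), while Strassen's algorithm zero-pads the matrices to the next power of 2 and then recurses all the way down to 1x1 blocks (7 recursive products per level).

Matrix multiplication for 592x592 matrices:

Strassen's algorithm requires power-of-2 dimensions. Pad 592x592 to 1024x1024 (next power of 2).

Standard algorithm: 592^3 = 207474688 multiplications
Strassen's algorithm: 7^(log2(1024)) = 7^10 = 282475249 multiplications
Difference: 207474688 - 282475249 = -75000561 (Strassen uses MORE here due to padding overhead — for small or just-over-power-of-2 n, padding can outweigh the per-level savings)

Standard: 207474688 multiplications (592^3). Strassen: 282475249 multiplications (7^10, after padding to 1024x1024). Strassen reduces 8 recursive multiplications to 7 at each level.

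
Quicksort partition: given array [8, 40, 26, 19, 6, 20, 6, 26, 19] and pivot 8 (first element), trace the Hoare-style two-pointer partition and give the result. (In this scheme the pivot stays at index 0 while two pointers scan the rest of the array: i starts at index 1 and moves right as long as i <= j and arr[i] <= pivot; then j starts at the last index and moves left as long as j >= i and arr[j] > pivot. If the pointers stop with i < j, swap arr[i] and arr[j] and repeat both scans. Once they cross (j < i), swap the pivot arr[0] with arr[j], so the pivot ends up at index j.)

Hoare-style two-pointer partition with pivot = 8:

Initial array: [8, 40, 26, 19, 6, 20, 6, 26, 19]

Pointers start at i = 1, j = 8.
i stops at index 1 (arr[1]=40 > 8), j stops at index 6 (arr[6]=6 <= 8): swap arr[1] and arr[6], array becomes [8, 6, 26, 19, 6, 20, 40, 26, 19]
i stops at index 2 (arr[2]=26 > 8), j stops at index 4 (arr[4]=6 <= 8): swap arr[2] and arr[4], array becomes [8, 6, 6, 19, 26, 20, 40, 26, 19]
i ends at 3, j ends at 2: the pointers have crossed (j < i), so scanning stops.

Swap pivot arr[0] with arr[2] to place pivot at position 2: [6, 6, 8, 19, 26, 20, 40, 26, 19]
Pivot position: 2

After partitioning with pivot 8, the array becomes [6, 6, 8, 19, 26, 20, 40, 26, 19]. The pivot is placed at index 2. All elements to the left of the pivot are <= 8, and all elements to the right are > 8.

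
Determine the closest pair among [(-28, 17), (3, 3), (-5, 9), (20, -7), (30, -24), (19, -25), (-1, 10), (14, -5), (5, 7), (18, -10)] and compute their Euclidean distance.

Computing all pairwise distances among 10 points:

d((-28, 17), (3, 3)) = 34.0147
d((-28, 17), (-5, 9)) = 24.3516
d((-28, 17), (20, -7)) = 53.6656
d((-28, 17), (30, -24)) = 71.0282
d((-28, 17), (19, -25)) = 63.0317
d((-28, 17), (-1, 10)) = 27.8927
d((-28, 17), (14, -5)) = 47.4131
d((-28, 17), (5, 7)) = 34.4819
d((-28, 17), (18, -10)) = 53.3385
d((3, 3), (-5, 9)) = 10.0
d((3, 3), (20, -7)) = 19.7231
d((3, 3), (30, -24)) = 38.1838
d((3, 3), (19, -25)) = 32.249
d((3, 3), (-1, 10)) = 8.0623
d((3, 3), (14, -5)) = 13.6015
d((3, 3), (5, 7)) = 4.4721
d((3, 3), (18, -10)) = 19.8494
d((-5, 9), (20, -7)) = 29.6816
d((-5, 9), (30, -24)) = 48.1041
d((-5, 9), (19, -25)) = 41.6173
d((-5, 9), (-1, 10)) = 4.1231
d((-5, 9), (14, -5)) = 23.6008
d((-5, 9), (5, 7)) = 10.198
d((-5, 9), (18, -10)) = 29.8329
d((20, -7), (30, -24)) = 19.7231
d((20, -7), (19, -25)) = 18.0278
d((20, -7), (-1, 10)) = 27.0185
d((20, -7), (14, -5)) = 6.3246
d((20, -7), (5, 7)) = 20.5183
d((20, -7), (18, -10)) = 3.6056 <-- minimum
d((30, -24), (19, -25)) = 11.0454
d((30, -24), (-1, 10)) = 46.0109
d((30, -24), (14, -5)) = 24.8395
d((30, -24), (5, 7)) = 39.8246
d((30, -24), (18, -10)) = 18.4391
d((19, -25), (-1, 10)) = 40.3113
d((19, -25), (14, -5)) = 20.6155
d((19, -25), (5, 7)) = 34.9285
d((19, -25), (18, -10)) = 15.0333
d((-1, 10), (14, -5)) = 21.2132
d((-1, 10), (5, 7)) = 6.7082
d((-1, 10), (18, -10)) = 27.5862
d((14, -5), (5, 7)) = 15.0
d((14, -5), (18, -10)) = 6.4031
d((5, 7), (18, -10)) = 21.4009

Closest pair: (20, -7) and (18, -10) with distance 3.6056

The closest pair is (20, -7) and (18, -10) with Euclidean distance 3.6056. For 10 points, brute-force pairwise comparison is shown above. For large n, the divide-and-conquer algorithm (sort by x, recurse on halves, check the dividing strip) achieves O(n log n).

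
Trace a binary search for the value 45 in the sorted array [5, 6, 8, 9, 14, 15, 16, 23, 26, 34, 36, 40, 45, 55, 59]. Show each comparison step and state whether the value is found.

Binary search for 45 in [5, 6, 8, 9, 14, 15, 16, 23, 26, 34, 36, 40, 45, 55, 59]:

lo=0, hi=14, mid=7, arr[mid]=23 -> 23 < 45, search right half
lo=8, hi=14, mid=11, arr[mid]=40 -> 40 < 45, search right half
lo=12, hi=14, mid=13, arr[mid]=55 -> 55 > 45, search left half
lo=12, hi=12, mid=12, arr[mid]=45 -> Found target at index 12!

Binary search finds 45 at index 12 after 4 comparisons. The search repeatedly halves the search space by comparing with the middle element.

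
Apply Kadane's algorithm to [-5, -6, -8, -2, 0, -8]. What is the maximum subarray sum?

Using Kadane's algorithm on [-5, -6, -8, -2, 0, -8]:

Scanning through the array:
Position 1 (value -6): max_ending_here = -6, max_so_far = -5
Position 2 (value -8): max_ending_here = -8, max_so_far = -5
Position 3 (value -2): max_ending_here = -2, max_so_far = -2
Position 4 (value 0): max_ending_here = 0, max_so_far = 0
Position 5 (value -8): max_ending_here = -8, max_so_far = 0

Maximum subarray: [0]
Maximum sum: 0

The maximum subarray is [0] with sum 0. This subarray runs from index 4 to index 4.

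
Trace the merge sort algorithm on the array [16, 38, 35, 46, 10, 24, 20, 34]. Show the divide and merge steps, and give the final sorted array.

Merge sort trace:

Split: [16, 38, 35, 46, 10, 24, 20, 34] -> [16, 38, 35, 46] and [10, 24, 20, 34]
  Split: [16, 38, 35, 46] -> [16, 38] and [35, 46]
    Split: [16, 38] -> [16] and [38]
    Merge: [16] + [38] -> [16, 38]
    Split: [35, 46] -> [35] and [46]
    Merge: [35] + [46] -> [35, 46]
  Merge: [16, 38] + [35, 46] -> [16, 35, 38, 46]
  Split: [10, 24, 20, 34] -> [10, 24] and [20, 34]
    Split: [10, 24] -> [10] and [24]
    Merge: [10] + [24] -> [10, 24]
    Split: [20, 34] -> [20] and [34]
    Merge: [20] + [34] -> [20, 34]
  Merge: [10, 24] + [20, 34] -> [10, 20, 24, 34]
Merge: [16, 35, 38, 46] + [10, 20, 24, 34] -> [10, 16, 20, 24, 34, 35, 38, 46]

Final sorted array: [10, 16, 20, 24, 34, 35, 38, 46]

The merge sort proceeds by recursively splitting the array and merging sorted halves.
After all merges, the sorted array is [10, 16, 20, 24, 34, 35, 38, 46].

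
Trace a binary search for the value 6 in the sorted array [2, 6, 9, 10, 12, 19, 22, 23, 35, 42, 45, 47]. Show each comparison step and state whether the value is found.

Binary search for 6 in [2, 6, 9, 10, 12, 19, 22, 23, 35, 42, 45, 47]:

lo=0, hi=11, mid=5, arr[mid]=19 -> 19 > 6, search left half
lo=0, hi=4, mid=2, arr[mid]=9 -> 9 > 6, search left half
lo=0, hi=1, mid=0, arr[mid]=2 -> 2 < 6, search right half
lo=1, hi=1, mid=1, arr[mid]=6 -> Found target at index 1!

Binary search finds 6 at index 1 after 4 comparisons. The search repeatedly halves the search space by comparing with the middle element.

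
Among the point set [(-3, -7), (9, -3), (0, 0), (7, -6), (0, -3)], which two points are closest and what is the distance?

Computing all pairwise distances among 5 points:

d((-3, -7), (9, -3)) = 12.6491
d((-3, -7), (0, 0)) = 7.6158
d((-3, -7), (7, -6)) = 10.0499
d((-3, -7), (0, -3)) = 5.0
d((9, -3), (0, 0)) = 9.4868
d((9, -3), (7, -6)) = 3.6056
d((9, -3), (0, -3)) = 9.0
d((0, 0), (7, -6)) = 9.2195
d((0, 0), (0, -3)) = 3.0 <-- minimum
d((7, -6), (0, -3)) = 7.6158

Closest pair: (0, 0) and (0, -3) with distance 3.0

The closest pair is (0, 0) and (0, -3) with Euclidean distance 3.0. For 5 points, brute-force pairwise comparison is shown above. For large n, the divide-and-conquer algorithm (sort by x, recurse on halves, check the dividing strip) achieves O(n log n).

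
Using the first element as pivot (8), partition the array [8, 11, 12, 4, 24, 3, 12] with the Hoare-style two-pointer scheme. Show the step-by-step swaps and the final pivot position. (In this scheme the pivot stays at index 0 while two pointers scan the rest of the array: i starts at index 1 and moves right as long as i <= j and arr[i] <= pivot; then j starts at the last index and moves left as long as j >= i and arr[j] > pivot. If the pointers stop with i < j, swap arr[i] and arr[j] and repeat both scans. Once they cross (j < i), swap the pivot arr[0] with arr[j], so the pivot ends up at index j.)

Hoare-style two-pointer partition with pivot = 8:

Initial array: [8, 11, 12, 4, 24, 3, 12]

Pointers start at i = 1, j = 6.
i stops at index 1 (arr[1]=11 > 8), j stops at index 5 (arr[5]=3 <= 8): swap arr[1] and arr[5], array becomes [8, 3, 12, 4, 24, 11, 12]
i stops at index 2 (arr[2]=12 > 8), j stops at index 3 (arr[3]=4 <= 8): swap arr[2] and arr[3], array becomes [8, 3, 4, 12, 24, 11, 12]
i ends at 3, j ends at 2: the pointers have crossed (j < i), so scanning stops.

Swap pivot arr[0] with arr[2] to place pivot at position 2: [4, 3, 8, 12, 24, 11, 12]
Pivot position: 2

After partitioning with pivot 8, the array becomes [4, 3, 8, 12, 24, 11, 12]. The pivot is placed at index 2. All elements to the left of the pivot are <= 8, and all elements to the right are > 8.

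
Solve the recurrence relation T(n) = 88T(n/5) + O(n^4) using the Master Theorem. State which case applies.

Master Theorem for T(n) = 88T(n/5) + O(n^4):

a = 88, b = 5, c = 4
log_b(a) = log_5(88) = 2.7819

Case 3: c = 4 > log_5(88) = 2.7819
T(n) = O(n^4) = O(n^4)

For T(n) = 88T(n/5) + O(n^4): log_5(88) = 2.7819. This is Case 3 of the Master Theorem (c > log_b(a), work dominated by root), giving O(n^4).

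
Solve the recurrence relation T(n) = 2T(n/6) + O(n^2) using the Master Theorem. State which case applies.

Master Theorem for T(n) = 2T(n/6) + O(n^2):

a = 2, b = 6, c = 2
log_b(a) = log_6(2) = 0.3869

Case 3: c = 2 > log_6(2) = 0.3869
T(n) = O(n^2) = O(n^2)

For T(n) = 2T(n/6) + O(n^2): log_6(2) = 0.3869. This is Case 3 of the Master Theorem (c > log_b(a), work dominated by root), giving O(n^2).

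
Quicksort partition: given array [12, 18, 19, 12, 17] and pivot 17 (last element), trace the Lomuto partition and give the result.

Lomuto partition with pivot = 17:

Initial array: [12, 18, 19, 12, 17]

arr[0]=12 <= 17: swap with position 0, array becomes [12, 18, 19, 12, 17]
arr[1]=18 > 17: no swap
arr[2]=19 > 17: no swap
arr[3]=12 <= 17: swap with position 1, array becomes [12, 12, 19, 18, 17]

Place pivot at position 2: [12, 12, 17, 18, 19]
Pivot position: 2

After partitioning with pivot 17, the array becomes [12, 12, 17, 18, 19]. The pivot is placed at index 2. All elements to the left of the pivot are <= 17, and all elements to the right are > 17.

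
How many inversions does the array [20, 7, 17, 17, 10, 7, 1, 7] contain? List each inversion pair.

Finding inversions in [20, 7, 17, 17, 10, 7, 1, 7]:

(0, 1): arr[0]=20 > arr[1]=7
(0, 2): arr[0]=20 > arr[2]=17
(0, 3): arr[0]=20 > arr[3]=17
(0, 4): arr[0]=20 > arr[4]=10
(0, 5): arr[0]=20 > arr[5]=7
(0, 6): arr[0]=20 > arr[6]=1
(0, 7): arr[0]=20 > arr[7]=7
(1, 6): arr[1]=7 > arr[6]=1
(2, 4): arr[2]=17 > arr[4]=10
(2, 5): arr[2]=17 > arr[5]=7
(2, 6): arr[2]=17 > arr[6]=1
(2, 7): arr[2]=17 > arr[7]=7
(3, 4): arr[3]=17 > arr[4]=10
(3, 5): arr[3]=17 > arr[5]=7
(3, 6): arr[3]=17 > arr[6]=1
(3, 7): arr[3]=17 > arr[7]=7
(4, 5): arr[4]=10 > arr[5]=7
(4, 6): arr[4]=10 > arr[6]=1
(4, 7): arr[4]=10 > arr[7]=7
(5, 6): arr[5]=7 > arr[6]=1

Total inversions: 20

The array has 20 inversion(s): (0,1), (0,2), (0,3), (0,4), (0,5), (0,6), (0,7), (1,6), (2,4), (2,5), (2,6), (2,7), (3,4), (3,5), (3,6), (3,7), (4,5), (4,6), (4,7), (5,6). Each pair (i,j) satisfies i < j and arr[i] > arr[j].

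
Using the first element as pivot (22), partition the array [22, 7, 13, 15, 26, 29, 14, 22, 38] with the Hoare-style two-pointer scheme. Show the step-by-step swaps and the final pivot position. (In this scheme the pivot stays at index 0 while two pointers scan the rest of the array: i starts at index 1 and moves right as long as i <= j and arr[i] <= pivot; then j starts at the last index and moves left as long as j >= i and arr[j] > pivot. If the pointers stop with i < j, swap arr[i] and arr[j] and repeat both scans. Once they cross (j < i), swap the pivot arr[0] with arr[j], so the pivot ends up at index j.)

Hoare-style two-pointer partition with pivot = 22:

Initial array: [22, 7, 13, 15, 26, 29, 14, 22, 38]

Pointers start at i = 1, j = 8.
i stops at index 4 (arr[4]=26 > 22), j stops at index 7 (arr[7]=22 <= 22): swap arr[4] and arr[7], array becomes [22, 7, 13, 15, 22, 29, 14, 26, 38]
i stops at index 5 (arr[5]=29 > 22), j stops at index 6 (arr[6]=14 <= 22): swap arr[5] and arr[6], array becomes [22, 7, 13, 15, 22, 14, 29, 26, 38]
i ends at 6, j ends at 5: the pointers have crossed (j < i), so scanning stops.

Swap pivot arr[0] with arr[5] to place pivot at position 5: [14, 7, 13, 15, 22, 22, 29, 26, 38]
Pivot position: 5

After partitioning with pivot 22, the array becomes [14, 7, 13, 15, 22, 22, 29, 26, 38]. The pivot is placed at index 5. All elements to the left of the pivot are <= 22, and all elements to the right are > 22.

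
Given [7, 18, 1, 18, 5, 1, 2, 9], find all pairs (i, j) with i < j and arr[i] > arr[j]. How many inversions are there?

Finding inversions in [7, 18, 1, 18, 5, 1, 2, 9]:

(0, 2): arr[0]=7 > arr[2]=1
(0, 4): arr[0]=7 > arr[4]=5
(0, 5): arr[0]=7 > arr[5]=1
(0, 6): arr[0]=7 > arr[6]=2
(1, 2): arr[1]=18 > arr[2]=1
(1, 4): arr[1]=18 > arr[4]=5
(1, 5): arr[1]=18 > arr[5]=1
(1, 6): arr[1]=18 > arr[6]=2
(1, 7): arr[1]=18 > arr[7]=9
(3, 4): arr[3]=18 > arr[4]=5
(3, 5): arr[3]=18 > arr[5]=1
(3, 6): arr[3]=18 > arr[6]=2
(3, 7): arr[3]=18 > arr[7]=9
(4, 5): arr[4]=5 > arr[5]=1
(4, 6): arr[4]=5 > arr[6]=2

Total inversions: 15

The array has 15 inversion(s): (0,2), (0,4), (0,5), (0,6), (1,2), (1,4), (1,5), (1,6), (1,7), (3,4), (3,5), (3,6), (3,7), (4,5), (4,6). Each pair (i,j) satisfies i < j and arr[i] > arr[j].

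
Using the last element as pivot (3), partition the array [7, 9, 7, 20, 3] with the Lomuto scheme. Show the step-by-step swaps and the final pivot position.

Lomuto partition with pivot = 3:

Initial array: [7, 9, 7, 20, 3]

arr[0]=7 > 3: no swap
arr[1]=9 > 3: no swap
arr[2]=7 > 3: no swap
arr[3]=20 > 3: no swap

Place pivot at position 0: [3, 9, 7, 20, 7]
Pivot position: 0

After partitioning with pivot 3, the array becomes [3, 9, 7, 20, 7]. The pivot is placed at index 0. All elements to the left of the pivot are <= 3, and all elements to the right are > 3.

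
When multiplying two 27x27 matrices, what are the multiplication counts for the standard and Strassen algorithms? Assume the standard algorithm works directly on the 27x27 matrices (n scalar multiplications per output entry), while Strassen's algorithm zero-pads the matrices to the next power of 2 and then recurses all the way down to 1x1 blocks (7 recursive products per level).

Matrix multiplication for 27x27 matrices:

Strassen's algorithm requires power-of-2 dimensions. Pad 27x27 to 32x32 (next power of 2).

Standard algorithm: 27^3 = 19683 multiplications
Strassen's algorithm: 7^(log2(32)) = 7^5 = 16807 multiplications
Savings: 19683 - 16807 = 2876 multiplications

Standard: 19683 multiplications (27^3). Strassen: 16807 multiplications (7^5, after padding to 32x32). Strassen reduces 8 recursive multiplications to 7 at each level.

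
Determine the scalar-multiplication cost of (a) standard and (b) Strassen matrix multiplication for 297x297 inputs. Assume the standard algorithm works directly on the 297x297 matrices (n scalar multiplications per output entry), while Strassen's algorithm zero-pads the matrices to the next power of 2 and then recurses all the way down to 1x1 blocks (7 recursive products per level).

Matrix multiplication for 297x297 matrices:

Strassen's algorithm requires power-of-2 dimensions. Pad 297x297 to 512x512 (next power of 2).

Standard algorithm: 297^3 = 26198073 multiplications
Strassen's algorithm: 7^(log2(512)) = 7^9 = 40353607 multiplications
Difference: 26198073 - 40353607 = -14155534 (Strassen uses MORE here due to padding overhead — for small or just-over-power-of-2 n, padding can outweigh the per-level savings)

Standard: 26198073 multiplications (297^3). Strassen: 40353607 multiplications (7^9, after padding to 512x512). Strassen reduces 8 recursive multiplications to 7 at each level.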